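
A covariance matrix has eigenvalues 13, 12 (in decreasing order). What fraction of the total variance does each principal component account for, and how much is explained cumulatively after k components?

Step 1 — total variance = trace(Sigma) = Σ λ_i = 13 + 12 = 25.

Step 2 — fraction explained by component i = λ_i / Σ λ:
  PC1: 13/25 = 0.52
  PC2: 12/25 = 0.48

Step 3 — cumulative fraction after k components = (λ_1 + ... + λ_k) / Σ λ:
  k = 1: 13/25 = 0.52
  k = 2: (13 + 12)/25 = 25/25 = 1

Summary (fraction, with percent):

explained: PC1 0.52 (52%), PC2 0.48 (48%);  cumulative: 0.52, 1


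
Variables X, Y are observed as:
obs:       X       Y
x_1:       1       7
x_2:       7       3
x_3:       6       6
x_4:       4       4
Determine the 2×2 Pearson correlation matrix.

Step 1 — column means:
  mean(X) = (1 + 7 + 6 + 4) / 4 = 18/4 = 4.5
  mean(Y) = (7 + 3 + 6 + 4) / 4 = 20/4 = 5

Step 2 — sample variances and covariances s[i,j] = (1/(n-1)) · Σ_k (x_{k,i} - mean_i) · (x_{k,j} - mean_j), with n-1 = 3:
  s[X,X] = ((-3.5)·(-3.5) + (2.5)·(2.5) + (1.5)·(1.5) + (-0.5)·(-0.5)) / 3 = 21/3 = 7
  s[X,Y] = ((-3.5)·(2) + (2.5)·(-2) + (1.5)·(1) + (-0.5)·(-1)) / 3 = -10/3 = -3.3333
  s[Y,Y] = ((2)·(2) + (-2)·(-2) + (1)·(1) + (-1)·(-1)) / 3 = 10/3 = 3.3333
  Sample standard deviations s_i = √(s[i,i]):
  s(X) = √(7) = 2.6458
  s(Y) = √(3.3333) = 1.8257

Step 3 — r_{ij} = s_{ij} / (s_i · s_j):
  r[X,X] = 1 (diagonal).
  r[X,Y] = -3.3333 / (2.6458 · 1.8257) = -3.3333 / 4.8305 = -0.6901
  r[Y,Y] = 1 (diagonal).

R is symmetric with unit diagonal. Assembling:

R = [[1, -0.6901],
 [-0.6901, 1]]


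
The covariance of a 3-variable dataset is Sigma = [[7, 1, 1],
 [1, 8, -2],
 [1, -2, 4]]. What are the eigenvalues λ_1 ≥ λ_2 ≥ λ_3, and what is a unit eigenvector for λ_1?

Step 1 — characteristic polynomial p(λ) = det(λI - Sigma) = λ³ - tr·λ² + c_1·λ - det, where tr = trace, c_1 = sum of the principal 2×2 minors, det = det(Sigma):
  tr = 7 + 8 + 4 = 19,
  c_1 = (7·8 - (1)²) + (7·4 - (1)²) + (8·4 - (-2)²) = 55 + 27 + 28 = 110,
  det = 7·(8·4 - (-2)²) - (1)·((1)·4 - (-2)·(1)) + (1)·((1)·(-2) - 8·(1)) = 7·(28) - (1)·(6) + (1)·(-10) = 180.
  So p(λ) = λ³ - 19λ² + 110λ - 180.
Step 2 — look for an integer root (rational root theorem: any rational root is an integer divisor of 180). Testing λ = 9:
  p(9) = 729 - 1539 + 990 - 180 = 0  ✓
  Dividing out (λ - 9): p(λ) = (λ - 9)(λ² - 10λ + 20).
Step 3 — remaining eigenvalues from the quadratic λ² - 10λ + 20 = 0:
  Δ = 10² - 4·20 = 100 - 80 = 20,  λ = (10 ± √20)/2 = (10 ± 4.4721)/2 ≈ 7.2361 or 2.7639.
  Sorted: λ_1 = 9,  λ_2 = 7.2361,  λ_3 = 2.7639  (check: sum = 19 = tr ✓).

Step 4 — unit eigenvector for λ_1 = 9: v spans the null space of (Sigma - λ_1 I), whose rows are
  r_1 = (-2, 1, 1),  r_2 = (1, -1, -2),  r_3 = (1, -2, -5).
  v is orthogonal to every row, so take v ∝ r_1 × r_2 = ((1)·(-2) - (1)·(-1), (1)·(1) - (-2)·(-2), (-2)·(-1) - (1)·(1)) = (-1, -3, 1).
  Rescale (multiply by -1 so the first nonzero entry is positive): u = (1, 3, -1).
  ||u|| = √((1)² + (3)² + (-1)²) = √(11) ≈ 3.3166,  v_1 = u/||u|| ≈ (0.3015, 0.9045, -0.3015) (||v_1|| = 1).

λ_1 = 9,  λ_2 = 7.2361,  λ_3 = 2.7639;  v_1 ≈ (0.3015, 0.9045, -0.3015)


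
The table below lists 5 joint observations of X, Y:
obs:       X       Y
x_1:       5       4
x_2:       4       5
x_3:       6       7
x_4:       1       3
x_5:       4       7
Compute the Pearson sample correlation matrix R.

Step 1 — column means:
  mean(X) = (5 + 4 + 6 + 1 + 4) / 5 = 20/5 = 4
  mean(Y) = (4 + 5 + 7 + 3 + 7) / 5 = 26/5 = 5.2

Step 2 — sample variances and covariances s[i,j] = (1/(n-1)) · Σ_k (x_{k,i} - mean_i) · (x_{k,j} - mean_j), with n-1 = 4:
  s[X,X] = ((1)·(1) + (0)·(0) + (2)·(2) + (-3)·(-3) + (0)·(0)) / 4 = 14/4 = 3.5
  s[X,Y] = ((1)·(-1.2) + (0)·(-0.2) + (2)·(1.8) + (-3)·(-2.2) + (0)·(1.8)) / 4 = 9/4 = 2.25
  s[Y,Y] = ((-1.2)·(-1.2) + (-0.2)·(-0.2) + (1.8)·(1.8) + (-2.2)·(-2.2) + (1.8)·(1.8)) / 4 = 12.8/4 = 3.2
  Sample standard deviations s_i = √(s[i,i]):
  s(X) = √(3.5) = 1.8708
  s(Y) = √(3.2) = 1.7889

Step 3 — r_{ij} = s_{ij} / (s_i · s_j):
  r[X,X] = 1 (diagonal).
  r[X,Y] = 2.25 / (1.8708 · 1.7889) = 2.25 / 3.3466 = 0.6723
  r[Y,Y] = 1 (diagonal).

R is symmetric with unit diagonal. Assembling:

R = [[1, 0.6723],
 [0.6723, 1]]


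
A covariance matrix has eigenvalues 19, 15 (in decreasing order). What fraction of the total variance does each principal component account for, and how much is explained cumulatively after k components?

Step 1 — total variance = trace(Sigma) = Σ λ_i = 19 + 15 = 34.

Step 2 — fraction explained by component i = λ_i / Σ λ:
  PC1: 19/34 = 0.5588
  PC2: 15/34 = 0.4412

Step 3 — cumulative fraction after k components = (λ_1 + ... + λ_k) / Σ λ:
  k = 1: 19/34 = 0.5588
  k = 2: (19 + 15)/34 = 34/34 = 1

Summary (fraction, with percent):

explained: PC1 0.5588 (55.88%), PC2 0.4412 (44.12%);  cumulative: 0.5588, 1


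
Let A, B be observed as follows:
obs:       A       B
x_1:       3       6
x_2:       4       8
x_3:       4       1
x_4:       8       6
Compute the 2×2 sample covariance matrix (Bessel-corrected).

Step 1 — column means:
  mean(A) = (3 + 4 + 4 + 8) / 4 = 19/4 = 4.75
  mean(B) = (6 + 8 + 1 + 6) / 4 = 21/4 = 5.25

Step 2 — sample covariance S[i,j] = (1/(n-1)) · Σ_k (x_{k,i} - mean_i) · (x_{k,j} - mean_j), with n-1 = 3.
  S[A,A] = ((-1.75)·(-1.75) + (-0.75)·(-0.75) + (-0.75)·(-0.75) + (3.25)·(3.25)) / 3 = 14.75/3 = 4.9167
  S[A,B] = ((-1.75)·(0.75) + (-0.75)·(2.75) + (-0.75)·(-4.25) + (3.25)·(0.75)) / 3 = 2.25/3 = 0.75
  S[B,B] = ((0.75)·(0.75) + (2.75)·(2.75) + (-4.25)·(-4.25) + (0.75)·(0.75)) / 3 = 26.75/3 = 8.9167

S is symmetric (S[j,i] = S[i,j]). Assembling:

S = [[4.9167, 0.75],
 [0.75, 8.9167]]


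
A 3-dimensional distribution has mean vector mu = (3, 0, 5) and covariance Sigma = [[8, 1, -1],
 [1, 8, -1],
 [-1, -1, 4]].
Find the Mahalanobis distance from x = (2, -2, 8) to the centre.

Step 1 — centre the observation: (x - mu) = (-1, -2, 3).

Step 2 — invert Sigma (cofactor / det for 3×3, or solve directly):
  Sigma^{-1} = [[0.1303, -0.0126, 0.0294],
 [-0.0126, 0.1303, 0.0294],
 [0.0294, 0.0294, 0.2647]].

Step 3 — form the quadratic (x - mu)^T · Sigma^{-1} · (x - mu):
  Sigma^{-1} · (x - mu) = (-0.0168, -0.1597, 0.7059).
  (x - mu)^T · [Sigma^{-1} · (x - mu)] = (-1)·(-0.0168) + (-2)·(-0.1597) + (3)·(0.7059) = 2.4538.

Step 4 — take square root: d = √(2.4538) ≈ 1.5665.

d(x, mu) = √(2.4538) ≈ 1.5665


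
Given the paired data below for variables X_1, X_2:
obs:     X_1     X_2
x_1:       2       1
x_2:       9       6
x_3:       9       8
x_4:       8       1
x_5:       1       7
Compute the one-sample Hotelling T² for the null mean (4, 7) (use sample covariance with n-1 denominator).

Step 1 — sample mean vector:
  mean(X_1) = (2 + 9 + 9 + 8 + 1) / 5 = 29/5 = 5.8
  mean(X_2) = (1 + 6 + 8 + 1 + 7) / 5 = 23/5 = 4.6
  x̄ = (5.8, 4.6),  deviation x̄ - mu_0 = (5.8, 4.6) - (4, 7) = (1.8, -2.4).

Step 2 — sample covariance matrix, S[i,j] = (1/(n-1)) · Σ_k (x_{k,i} - mean_i) · (x_{k,j} - mean_j), divisor n-1 = 4:
  S[X_1,X_1] = ((-3.8)·(-3.8) + (3.2)·(3.2) + (3.2)·(3.2) + (2.2)·(2.2) + (-4.8)·(-4.8)) / 4 = 62.8/4 = 15.7
  S[X_1,X_2] = ((-3.8)·(-3.6) + (3.2)·(1.4) + (3.2)·(3.4) + (2.2)·(-3.6) + (-4.8)·(2.4)) / 4 = 9.6/4 = 2.4
  S[X_2,X_2] = ((-3.6)·(-3.6) + (1.4)·(1.4) + (3.4)·(3.4) + (-3.6)·(-3.6) + (2.4)·(2.4)) / 4 = 45.2/4 = 11.3
  S = [[15.7, 2.4],
 [2.4, 11.3]].

Step 3 — invert S. det(S) = 15.7·11.3 - (2.4)² = 171.65.
  S^{-1} = (1/det) · [[d, -b], [-b, a]] = [[0.0658, -0.014],
 [-0.014, 0.0915]].

Step 4 — quadratic form (x̄ - mu_0)^T · S^{-1} · (x̄ - mu_0):
  S^{-1} · (x̄ - mu_0) = (0.1521, -0.2447),
  (x̄ - mu_0)^T · [...] = (1.8)·(0.1521) + (-2.4)·(-0.2447) = 0.8609.

Step 5 — scale by n: T² = 5 · 0.8609 = 4.3047.

T² ≈ 4.3047


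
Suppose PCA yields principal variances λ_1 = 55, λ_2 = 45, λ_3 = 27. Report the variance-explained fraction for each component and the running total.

Step 1 — total variance = trace(Sigma) = Σ λ_i = 55 + 45 + 27 = 127.

Step 2 — fraction explained by component i = λ_i / Σ λ:
  PC1: 55/127 = 0.4331
  PC2: 45/127 = 0.3543
  PC3: 27/127 = 0.2126

Step 3 — cumulative fraction after k components = (λ_1 + ... + λ_k) / Σ λ:
  k = 1: 55/127 = 0.4331
  k = 2: (55 + 45)/127 = 100/127 = 0.7874
  k = 3: (55 + 45 + 27)/127 = 127/127 = 1

Summary (fraction, with percent):

explained: PC1 0.4331 (43.31%), PC2 0.3543 (35.43%), PC3 0.2126 (21.26%);  cumulative: 0.4331, 0.7874, 1


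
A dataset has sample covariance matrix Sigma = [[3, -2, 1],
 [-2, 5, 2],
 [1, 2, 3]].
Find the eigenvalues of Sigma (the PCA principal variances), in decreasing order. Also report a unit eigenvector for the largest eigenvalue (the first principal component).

Step 1 — characteristic polynomial p(λ) = det(λI - Sigma) = λ³ - tr·λ² + c_1·λ - det, where tr = trace, c_1 = sum of the principal 2×2 minors, det = det(Sigma):
  tr = 3 + 5 + 3 = 11,
  c_1 = (3·5 - (-2)²) + (3·3 - (1)²) + (5·3 - (2)²) = 11 + 8 + 11 = 30,
  det = 3·(5·3 - (2)²) - (-2)·((-2)·3 - (2)·(1)) + (1)·((-2)·(2) - 5·(1)) = 3·(11) - (-2)·(-8) + (1)·(-9) = 8.
  So p(λ) = λ³ - 11λ² + 30λ - 8.
Step 2 — look for an integer root (rational root theorem: any rational root is an integer divisor of 8). Testing λ = 4:
  p(4) = 64 - 176 + 120 - 8 = 0  ✓
  Dividing out (λ - 4): p(λ) = (λ - 4)(λ² - 7λ + 2).
Step 3 — remaining eigenvalues from the quadratic λ² - 7λ + 2 = 0:
  Δ = 7² - 4·2 = 49 - 8 = 41,  λ = (7 ± √41)/2 = (7 ± 6.4031)/2 ≈ 6.7016 or 0.2984.
  Sorted: λ_1 = 6.7016,  λ_2 = 4,  λ_3 = 0.2984  (check: sum = 11 = tr ✓).

Step 4 — unit eigenvector for λ_1 ≈ 6.7016: v spans the null space of (Sigma - λ_1 I), whose rows are
  r_1 = (-3.7016, -2, 1),  r_2 = (-2, -1.7016, 2),  r_3 = (1, 2, -3.7016).
  v is orthogonal to every row, so take v ∝ r_1 × r_2 = ((-2)·(2) - (1)·(-1.7016), (1)·(-2) - (-3.7016)·(2), (-3.7016)·(-1.7016) - (-2)·(-2)) ≈ (-2.2984, 5.4031, 2.2984).
  Rescale (multiply by -1 so the first nonzero entry is positive): u = (2.2984, -5.4031, -2.2984).
  ||u|| = √((2.2984)² + (-5.4031)² + (-2.2984)²) = √(39.7594) ≈ 6.3055,  v_1 = u/||u|| ≈ (0.3645, -0.8569, -0.3645) (||v_1|| = 1).

λ_1 = 6.7016,  λ_2 = 4,  λ_3 = 0.2984;  v_1 ≈ (0.3645, -0.8569, -0.3645)


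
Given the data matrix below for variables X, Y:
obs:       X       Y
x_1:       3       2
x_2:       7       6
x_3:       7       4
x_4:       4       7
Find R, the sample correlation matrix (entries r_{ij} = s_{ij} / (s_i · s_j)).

Step 1 — column means:
  mean(X) = (3 + 7 + 7 + 4) / 4 = 21/4 = 5.25
  mean(Y) = (2 + 6 + 4 + 7) / 4 = 19/4 = 4.75

Step 2 — sample variances and covariances s[i,j] = (1/(n-1)) · Σ_k (x_{k,i} - mean_i) · (x_{k,j} - mean_j), with n-1 = 3:
  s[X,X] = ((-2.25)·(-2.25) + (1.75)·(1.75) + (1.75)·(1.75) + (-1.25)·(-1.25)) / 3 = 12.75/3 = 4.25
  s[X,Y] = ((-2.25)·(-2.75) + (1.75)·(1.25) + (1.75)·(-0.75) + (-1.25)·(2.25)) / 3 = 4.25/3 = 1.4167
  s[Y,Y] = ((-2.75)·(-2.75) + (1.25)·(1.25) + (-0.75)·(-0.75) + (2.25)·(2.25)) / 3 = 14.75/3 = 4.9167
  Sample standard deviations s_i = √(s[i,i]):
  s(X) = √(4.25) = 2.0616
  s(Y) = √(4.9167) = 2.2174

Step 3 — r_{ij} = s_{ij} / (s_i · s_j):
  r[X,X] = 1 (diagonal).
  r[X,Y] = 1.4167 / (2.0616 · 2.2174) = 1.4167 / 4.5712 = 0.3099
  r[Y,Y] = 1 (diagonal).

R is symmetric with unit diagonal. Assembling:

R = [[1, 0.3099],
 [0.3099, 1]]


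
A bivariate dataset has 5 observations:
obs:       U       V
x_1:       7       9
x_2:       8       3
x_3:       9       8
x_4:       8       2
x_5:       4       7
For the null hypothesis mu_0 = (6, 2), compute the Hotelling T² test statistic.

Step 1 — sample mean vector:
  mean(U) = (7 + 8 + 9 + 8 + 4) / 5 = 36/5 = 7.2
  mean(V) = (9 + 3 + 8 + 2 + 7) / 5 = 29/5 = 5.8
  x̄ = (7.2, 5.8),  deviation x̄ - mu_0 = (7.2, 5.8) - (6, 2) = (1.2, 3.8).

Step 2 — sample covariance matrix, S[i,j] = (1/(n-1)) · Σ_k (x_{k,i} - mean_i) · (x_{k,j} - mean_j), divisor n-1 = 4:
  S[U,U] = ((-0.2)·(-0.2) + (0.8)·(0.8) + (1.8)·(1.8) + (0.8)·(0.8) + (-3.2)·(-3.2)) / 4 = 14.8/4 = 3.7
  S[U,V] = ((-0.2)·(3.2) + (0.8)·(-2.8) + (1.8)·(2.2) + (0.8)·(-3.8) + (-3.2)·(1.2)) / 4 = -5.8/4 = -1.45
  S[V,V] = ((3.2)·(3.2) + (-2.8)·(-2.8) + (2.2)·(2.2) + (-3.8)·(-3.8) + (1.2)·(1.2)) / 4 = 38.8/4 = 9.7
  S = [[3.7, -1.45],
 [-1.45, 9.7]].

Step 3 — invert S. det(S) = 3.7·9.7 - (-1.45)² = 33.7875.
  S^{-1} = (1/det) · [[d, -b], [-b, a]] = [[0.2871, 0.0429],
 [0.0429, 0.1095]].

Step 4 — quadratic form (x̄ - mu_0)^T · S^{-1} · (x̄ - mu_0):
  S^{-1} · (x̄ - mu_0) = (0.5076, 0.4676),
  (x̄ - mu_0)^T · [...] = (1.2)·(0.5076) + (3.8)·(0.4676) = 2.3861.

Step 5 — scale by n: T² = 5 · 2.3861 = 11.9304.

T² ≈ 11.9304


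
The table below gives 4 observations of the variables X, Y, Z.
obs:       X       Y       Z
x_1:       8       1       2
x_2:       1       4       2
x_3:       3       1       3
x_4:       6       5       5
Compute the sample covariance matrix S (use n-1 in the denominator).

Step 1 — column means:
  mean(X) = (8 + 1 + 3 + 6) / 4 = 18/4 = 4.5
  mean(Y) = (1 + 4 + 1 + 5) / 4 = 11/4 = 2.75
  mean(Z) = (2 + 2 + 3 + 5) / 4 = 12/4 = 3

Step 2 — sample covariance S[i,j] = (1/(n-1)) · Σ_k (x_{k,i} - mean_i) · (x_{k,j} - mean_j), with n-1 = 3.
  S[X,X] = ((3.5)·(3.5) + (-3.5)·(-3.5) + (-1.5)·(-1.5) + (1.5)·(1.5)) / 3 = 29/3 = 9.6667
  S[X,Y] = ((3.5)·(-1.75) + (-3.5)·(1.25) + (-1.5)·(-1.75) + (1.5)·(2.25)) / 3 = -4.5/3 = -1.5
  S[X,Z] = ((3.5)·(-1) + (-3.5)·(-1) + (-1.5)·(0) + (1.5)·(2)) / 3 = 3/3 = 1
  S[Y,Y] = ((-1.75)·(-1.75) + (1.25)·(1.25) + (-1.75)·(-1.75) + (2.25)·(2.25)) / 3 = 12.75/3 = 4.25
  S[Y,Z] = ((-1.75)·(-1) + (1.25)·(-1) + (-1.75)·(0) + (2.25)·(2)) / 3 = 5/3 = 1.6667
  S[Z,Z] = ((-1)·(-1) + (-1)·(-1) + (0)·(0) + (2)·(2)) / 3 = 6/3 = 2

S is symmetric (S[j,i] = S[i,j]). Assembling:

S = [[9.6667, -1.5, 1],
 [-1.5, 4.25, 1.6667],
 [1, 1.6667, 2]]


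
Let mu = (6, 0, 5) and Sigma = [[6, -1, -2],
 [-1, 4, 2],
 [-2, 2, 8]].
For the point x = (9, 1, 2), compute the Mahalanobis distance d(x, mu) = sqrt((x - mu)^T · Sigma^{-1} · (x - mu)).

Step 1 — centre the observation: (x - mu) = (3, 1, -3).

Step 2 — invert Sigma (cofactor / det for 3×3, or solve directly):
  Sigma^{-1} = [[0.1842, 0.0263, 0.0395],
 [0.0263, 0.2895, -0.0658],
 [0.0395, -0.0658, 0.1513]].

Step 3 — form the quadratic (x - mu)^T · Sigma^{-1} · (x - mu):
  Sigma^{-1} · (x - mu) = (0.4605, 0.5658, -0.4013).
  (x - mu)^T · [Sigma^{-1} · (x - mu)] = (3)·(0.4605) + (1)·(0.5658) + (-3)·(-0.4013) = 3.1513.

Step 4 — take square root: d = √(3.1513) ≈ 1.7752.

d(x, mu) = √(3.1513) ≈ 1.7752


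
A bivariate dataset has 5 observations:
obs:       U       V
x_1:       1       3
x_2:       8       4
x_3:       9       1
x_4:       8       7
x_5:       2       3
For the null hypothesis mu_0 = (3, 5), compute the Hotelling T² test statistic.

Step 1 — sample mean vector:
  mean(U) = (1 + 8 + 9 + 8 + 2) / 5 = 28/5 = 5.6
  mean(V) = (3 + 4 + 1 + 7 + 3) / 5 = 18/5 = 3.6
  x̄ = (5.6, 3.6),  deviation x̄ - mu_0 = (5.6, 3.6) - (3, 5) = (2.6, -1.4).

Step 2 — sample covariance matrix, S[i,j] = (1/(n-1)) · Σ_k (x_{k,i} - mean_i) · (x_{k,j} - mean_j), divisor n-1 = 4:
  S[U,U] = ((-4.6)·(-4.6) + (2.4)·(2.4) + (3.4)·(3.4) + (2.4)·(2.4) + (-3.6)·(-3.6)) / 4 = 57.2/4 = 14.3
  S[U,V] = ((-4.6)·(-0.6) + (2.4)·(0.4) + (3.4)·(-2.6) + (2.4)·(3.4) + (-3.6)·(-0.6)) / 4 = 5.2/4 = 1.3
  S[V,V] = ((-0.6)·(-0.6) + (0.4)·(0.4) + (-2.6)·(-2.6) + (3.4)·(3.4) + (-0.6)·(-0.6)) / 4 = 19.2/4 = 4.8
  S = [[14.3, 1.3],
 [1.3, 4.8]].

Step 3 — invert S. det(S) = 14.3·4.8 - (1.3)² = 66.95.
  S^{-1} = (1/det) · [[d, -b], [-b, a]] = [[0.0717, -0.0194],
 [-0.0194, 0.2136]].

Step 4 — quadratic form (x̄ - mu_0)^T · S^{-1} · (x̄ - mu_0):
  S^{-1} · (x̄ - mu_0) = (0.2136, -0.3495),
  (x̄ - mu_0)^T · [...] = (2.6)·(0.2136) + (-1.4)·(-0.3495) = 1.0447.

Step 5 — scale by n: T² = 5 · 1.0447 = 5.2233.

T² ≈ 5.2233


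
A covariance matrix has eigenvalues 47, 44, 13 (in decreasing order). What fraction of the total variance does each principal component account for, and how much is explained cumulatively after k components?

Step 1 — total variance = trace(Sigma) = Σ λ_i = 47 + 44 + 13 = 104.

Step 2 — fraction explained by component i = λ_i / Σ λ:
  PC1: 47/104 = 0.4519
  PC2: 44/104 = 0.4231
  PC3: 13/104 = 0.125

Step 3 — cumulative fraction after k components = (λ_1 + ... + λ_k) / Σ λ:
  k = 1: 47/104 = 0.4519
  k = 2: (47 + 44)/104 = 91/104 = 0.875
  k = 3: (47 + 44 + 13)/104 = 104/104 = 1

Summary (fraction, with percent):

explained: PC1 0.4519 (45.19%), PC2 0.4231 (42.31%), PC3 0.125 (12.5%);  cumulative: 0.4519, 0.875, 1


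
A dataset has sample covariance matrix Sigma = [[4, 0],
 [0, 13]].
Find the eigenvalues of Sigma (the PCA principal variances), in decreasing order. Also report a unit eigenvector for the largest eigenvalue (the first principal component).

Step 1 — characteristic polynomial of 2×2 Sigma:
  det(Sigma - λI) = λ² - trace · λ + det = 0.
  trace = 4 + 13 = 17, det = 4·13 - (0)² = 52.
Step 2 — discriminant:
  Δ = trace² - 4·det = 289 - 208 = 81.
Step 3 — eigenvalues:
  λ = (trace ± √Δ)/2 = (17 ± 9)/2,
  λ_1 = 13,  λ_2 = 4.

Step 4 — unit eigenvector for λ_1: Sigma is diagonal, so its eigenvectors are the coordinate axes. λ_1 = 13 is the diagonal entry on the second coordinate axis, hence
  v_1 = (0, 1) (||v_1|| = 1).

λ_1 = 13,  λ_2 = 4;  v_1 ≈ (0, 1)


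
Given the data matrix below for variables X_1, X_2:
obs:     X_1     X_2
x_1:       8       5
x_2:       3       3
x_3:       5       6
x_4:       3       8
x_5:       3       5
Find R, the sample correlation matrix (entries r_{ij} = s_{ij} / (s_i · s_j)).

Step 1 — column means:
  mean(X_1) = (8 + 3 + 5 + 3 + 3) / 5 = 22/5 = 4.4
  mean(X_2) = (5 + 3 + 6 + 8 + 5) / 5 = 27/5 = 5.4

Step 2 — sample variances and covariances s[i,j] = (1/(n-1)) · Σ_k (x_{k,i} - mean_i) · (x_{k,j} - mean_j), with n-1 = 4:
  s[X_1,X_1] = ((3.6)·(3.6) + (-1.4)·(-1.4) + (0.6)·(0.6) + (-1.4)·(-1.4) + (-1.4)·(-1.4)) / 4 = 19.2/4 = 4.8
  s[X_1,X_2] = ((3.6)·(-0.4) + (-1.4)·(-2.4) + (0.6)·(0.6) + (-1.4)·(2.6) + (-1.4)·(-0.4)) / 4 = -0.8/4 = -0.2
  s[X_2,X_2] = ((-0.4)·(-0.4) + (-2.4)·(-2.4) + (0.6)·(0.6) + (2.6)·(2.6) + (-0.4)·(-0.4)) / 4 = 13.2/4 = 3.3
  Sample standard deviations s_i = √(s[i,i]):
  s(X_1) = √(4.8) = 2.1909
  s(X_2) = √(3.3) = 1.8166

Step 3 — r_{ij} = s_{ij} / (s_i · s_j):
  r[X_1,X_1] = 1 (diagonal).
  r[X_1,X_2] = -0.2 / (2.1909 · 1.8166) = -0.2 / 3.9799 = -0.0503
  r[X_2,X_2] = 1 (diagonal).

R is symmetric with unit diagonal. Assembling:

R = [[1, -0.0503],
 [-0.0503, 1]]


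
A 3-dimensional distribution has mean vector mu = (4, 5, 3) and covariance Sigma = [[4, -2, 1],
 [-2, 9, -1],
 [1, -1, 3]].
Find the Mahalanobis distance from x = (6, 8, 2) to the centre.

Step 1 — centre the observation: (x - mu) = (2, 3, -1).

Step 2 — invert Sigma (cofactor / det for 3×3, or solve directly):
  Sigma^{-1} = [[0.2989, 0.0575, -0.0805],
 [0.0575, 0.1264, 0.023],
 [-0.0805, 0.023, 0.3678]].

Step 3 — form the quadratic (x - mu)^T · Sigma^{-1} · (x - mu):
  Sigma^{-1} · (x - mu) = (0.8506, 0.4713, -0.4598).
  (x - mu)^T · [Sigma^{-1} · (x - mu)] = (2)·(0.8506) + (3)·(0.4713) + (-1)·(-0.4598) = 3.5747.

Step 4 — take square root: d = √(3.5747) ≈ 1.8907.

d(x, mu) = √(3.5747) ≈ 1.8907


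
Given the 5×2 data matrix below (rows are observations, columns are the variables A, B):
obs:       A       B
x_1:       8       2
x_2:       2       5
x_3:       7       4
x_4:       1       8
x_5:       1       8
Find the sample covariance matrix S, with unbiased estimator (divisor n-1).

Step 1 — column means:
  mean(A) = (8 + 2 + 7 + 1 + 1) / 5 = 19/5 = 3.8
  mean(B) = (2 + 5 + 4 + 8 + 8) / 5 = 27/5 = 5.4

Step 2 — sample covariance S[i,j] = (1/(n-1)) · Σ_k (x_{k,i} - mean_i) · (x_{k,j} - mean_j), with n-1 = 4.
  S[A,A] = ((4.2)·(4.2) + (-1.8)·(-1.8) + (3.2)·(3.2) + (-2.8)·(-2.8) + (-2.8)·(-2.8)) / 4 = 46.8/4 = 11.7
  S[A,B] = ((4.2)·(-3.4) + (-1.8)·(-0.4) + (3.2)·(-1.4) + (-2.8)·(2.6) + (-2.8)·(2.6)) / 4 = -32.6/4 = -8.15
  S[B,B] = ((-3.4)·(-3.4) + (-0.4)·(-0.4) + (-1.4)·(-1.4) + (2.6)·(2.6) + (2.6)·(2.6)) / 4 = 27.2/4 = 6.8

S is symmetric (S[j,i] = S[i,j]). Assembling:

S = [[11.7, -8.15],
 [-8.15, 6.8]]


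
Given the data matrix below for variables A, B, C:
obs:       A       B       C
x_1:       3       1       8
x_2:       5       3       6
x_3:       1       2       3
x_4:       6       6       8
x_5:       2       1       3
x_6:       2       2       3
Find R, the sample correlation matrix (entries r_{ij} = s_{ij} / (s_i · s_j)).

Step 1 — column means:
  mean(A) = (3 + 5 + 1 + 6 + 2 + 2) / 6 = 19/6 = 3.1667
  mean(B) = (1 + 3 + 2 + 6 + 1 + 2) / 6 = 15/6 = 2.5
  mean(C) = (8 + 6 + 3 + 8 + 3 + 3) / 6 = 31/6 = 5.1667

Step 2 — sample variances and covariances s[i,j] = (1/(n-1)) · Σ_k (x_{k,i} - mean_i) · (x_{k,j} - mean_j), with n-1 = 5:
  s[A,A] = ((-0.1667)·(-0.1667) + (1.8333)·(1.8333) + (-2.1667)·(-2.1667) + (2.8333)·(2.8333) + (-1.1667)·(-1.1667) + (-1.1667)·(-1.1667)) / 5 = 18.8333/5 = 3.7667
  s[A,B] = ((-0.1667)·(-1.5) + (1.8333)·(0.5) + (-2.1667)·(-0.5) + (2.8333)·(3.5) + (-1.1667)·(-1.5) + (-1.1667)·(-0.5)) / 5 = 14.5/5 = 2.9
  s[A,C] = ((-0.1667)·(2.8333) + (1.8333)·(0.8333) + (-2.1667)·(-2.1667) + (2.8333)·(2.8333) + (-1.1667)·(-2.1667) + (-1.1667)·(-2.1667)) / 5 = 18.8333/5 = 3.7667
  s[B,B] = ((-1.5)·(-1.5) + (0.5)·(0.5) + (-0.5)·(-0.5) + (3.5)·(3.5) + (-1.5)·(-1.5) + (-0.5)·(-0.5)) / 5 = 17.5/5 = 3.5
  s[B,C] = ((-1.5)·(2.8333) + (0.5)·(0.8333) + (-0.5)·(-2.1667) + (3.5)·(2.8333) + (-1.5)·(-2.1667) + (-0.5)·(-2.1667)) / 5 = 11.5/5 = 2.3
  s[C,C] = ((2.8333)·(2.8333) + (0.8333)·(0.8333) + (-2.1667)·(-2.1667) + (2.8333)·(2.8333) + (-2.1667)·(-2.1667) + (-2.1667)·(-2.1667)) / 5 = 30.8333/5 = 6.1667
  Sample standard deviations s_i = √(s[i,i]):
  s(A) = √(3.7667) = 1.9408
  s(B) = √(3.5) = 1.8708
  s(C) = √(6.1667) = 2.4833

Step 3 — r_{ij} = s_{ij} / (s_i · s_j):
  r[A,A] = 1 (diagonal).
  r[A,B] = 2.9 / (1.9408 · 1.8708) = 2.9 / 3.6309 = 0.7987
  r[A,C] = 3.7667 / (1.9408 · 2.4833) = 3.7667 / 4.8195 = 0.7815
  r[B,B] = 1 (diagonal).
  r[B,C] = 2.3 / (1.8708 · 2.4833) = 2.3 / 4.6458 = 0.4951
  r[C,C] = 1 (diagonal).

R is symmetric with unit diagonal. Assembling:

R = [[1, 0.7987, 0.7815],
 [0.7987, 1, 0.4951],
 [0.7815, 0.4951, 1]]


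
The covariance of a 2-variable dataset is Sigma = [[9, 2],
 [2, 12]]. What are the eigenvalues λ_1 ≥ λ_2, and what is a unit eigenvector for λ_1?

Step 1 — characteristic polynomial of 2×2 Sigma:
  det(Sigma - λI) = λ² - trace · λ + det = 0.
  trace = 9 + 12 = 21, det = 9·12 - (2)² = 104.
Step 2 — discriminant:
  Δ = trace² - 4·det = 441 - 416 = 25.
Step 3 — eigenvalues:
  λ = (trace ± √Δ)/2 = (21 ± 5)/2,
  λ_1 = 13,  λ_2 = 8.

Step 4 — unit eigenvector for λ_1: solve (Sigma - λ_1 I)v = 0. First row:
  (9 - 13)·v_x + (2)·v_y = 0, i.e. (-4)·v_x + (2)·v_y = 0,
  so v ∝ (b, λ_1 - a) = (2, 4) = u.
  ||u|| = √((2)² + (4)²) = √(20) ≈ 4.4721,
  v_1 = u/||u|| ≈ (0.4472, 0.8944) (||v_1|| = 1).

λ_1 = 13,  λ_2 = 8;  v_1 ≈ (0.4472, 0.8944)


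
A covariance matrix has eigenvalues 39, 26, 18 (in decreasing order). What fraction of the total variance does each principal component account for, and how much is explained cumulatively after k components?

Step 1 — total variance = trace(Sigma) = Σ λ_i = 39 + 26 + 18 = 83.

Step 2 — fraction explained by component i = λ_i / Σ λ:
  PC1: 39/83 = 0.4699
  PC2: 26/83 = 0.3133
  PC3: 18/83 = 0.2169

Step 3 — cumulative fraction after k components = (λ_1 + ... + λ_k) / Σ λ:
  k = 1: 39/83 = 0.4699
  k = 2: (39 + 26)/83 = 65/83 = 0.7831
  k = 3: (39 + 26 + 18)/83 = 83/83 = 1

Summary (fraction, with percent):

explained: PC1 0.4699 (46.99%), PC2 0.3133 (31.33%), PC3 0.2169 (21.69%);  cumulative: 0.4699, 0.7831, 1


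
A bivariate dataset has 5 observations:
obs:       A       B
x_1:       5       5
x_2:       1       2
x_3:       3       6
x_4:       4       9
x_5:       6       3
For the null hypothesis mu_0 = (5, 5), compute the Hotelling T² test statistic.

Step 1 — sample mean vector:
  mean(A) = (5 + 1 + 3 + 4 + 6) / 5 = 19/5 = 3.8
  mean(B) = (5 + 2 + 6 + 9 + 3) / 5 = 25/5 = 5
  x̄ = (3.8, 5),  deviation x̄ - mu_0 = (3.8, 5) - (5, 5) = (-1.2, 0).

Step 2 — sample covariance matrix, S[i,j] = (1/(n-1)) · Σ_k (x_{k,i} - mean_i) · (x_{k,j} - mean_j), divisor n-1 = 4:
  S[A,A] = ((1.2)·(1.2) + (-2.8)·(-2.8) + (-0.8)·(-0.8) + (0.2)·(0.2) + (2.2)·(2.2)) / 4 = 14.8/4 = 3.7
  S[A,B] = ((1.2)·(0) + (-2.8)·(-3) + (-0.8)·(1) + (0.2)·(4) + (2.2)·(-2)) / 4 = 4/4 = 1
  S[B,B] = ((0)·(0) + (-3)·(-3) + (1)·(1) + (4)·(4) + (-2)·(-2)) / 4 = 30/4 = 7.5
  S = [[3.7, 1],
 [1, 7.5]].

Step 3 — invert S. det(S) = 3.7·7.5 - (1)² = 26.75.
  S^{-1} = (1/det) · [[d, -b], [-b, a]] = [[0.2804, -0.0374],
 [-0.0374, 0.1383]].

Step 4 — quadratic form (x̄ - mu_0)^T · S^{-1} · (x̄ - mu_0):
  S^{-1} · (x̄ - mu_0) = (-0.3364, 0.0449),
  (x̄ - mu_0)^T · [...] = (-1.2)·(-0.3364) + (0)·(0.0449) = 0.4037.

Step 5 — scale by n: T² = 5 · 0.4037 = 2.0187.

T² ≈ 2.0187


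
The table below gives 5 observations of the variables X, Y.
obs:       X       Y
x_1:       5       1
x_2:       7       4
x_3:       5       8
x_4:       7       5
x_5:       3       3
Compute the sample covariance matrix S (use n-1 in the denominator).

Step 1 — column means:
  mean(X) = (5 + 7 + 5 + 7 + 3) / 5 = 27/5 = 5.4
  mean(Y) = (1 + 4 + 8 + 5 + 3) / 5 = 21/5 = 4.2

Step 2 — sample covariance S[i,j] = (1/(n-1)) · Σ_k (x_{k,i} - mean_i) · (x_{k,j} - mean_j), with n-1 = 4.
  S[X,X] = ((-0.4)·(-0.4) + (1.6)·(1.6) + (-0.4)·(-0.4) + (1.6)·(1.6) + (-2.4)·(-2.4)) / 4 = 11.2/4 = 2.8
  S[X,Y] = ((-0.4)·(-3.2) + (1.6)·(-0.2) + (-0.4)·(3.8) + (1.6)·(0.8) + (-2.4)·(-1.2)) / 4 = 3.6/4 = 0.9
  S[Y,Y] = ((-3.2)·(-3.2) + (-0.2)·(-0.2) + (3.8)·(3.8) + (0.8)·(0.8) + (-1.2)·(-1.2)) / 4 = 26.8/4 = 6.7

S is symmetric (S[j,i] = S[i,j]). Assembling:

S = [[2.8, 0.9],
 [0.9, 6.7]]


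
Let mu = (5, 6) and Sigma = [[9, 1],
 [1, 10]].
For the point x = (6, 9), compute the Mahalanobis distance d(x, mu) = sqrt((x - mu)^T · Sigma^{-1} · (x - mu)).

Step 1 — centre the observation: (x - mu) = (1, 3).

Step 2 — invert Sigma. det(Sigma) = 9·10 - (1)² = 89.
  Sigma^{-1} = (1/det) · [[d, -b], [-b, a]] = [[0.1124, -0.0112],
 [-0.0112, 0.1011]].

Step 3 — form the quadratic (x - mu)^T · Sigma^{-1} · (x - mu):
  Sigma^{-1} · (x - mu) = (0.0787, 0.2921).
  (x - mu)^T · [Sigma^{-1} · (x - mu)] = (1)·(0.0787) + (3)·(0.2921) = 0.9551.

Step 4 — take square root: d = √(0.9551) ≈ 0.9773.

d(x, mu) = √(0.9551) ≈ 0.9773


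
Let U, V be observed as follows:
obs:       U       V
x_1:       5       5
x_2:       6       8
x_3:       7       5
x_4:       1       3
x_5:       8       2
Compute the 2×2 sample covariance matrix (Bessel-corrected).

Step 1 — column means:
  mean(U) = (5 + 6 + 7 + 1 + 8) / 5 = 27/5 = 5.4
  mean(V) = (5 + 8 + 5 + 3 + 2) / 5 = 23/5 = 4.6

Step 2 — sample covariance S[i,j] = (1/(n-1)) · Σ_k (x_{k,i} - mean_i) · (x_{k,j} - mean_j), with n-1 = 4.
  S[U,U] = ((-0.4)·(-0.4) + (0.6)·(0.6) + (1.6)·(1.6) + (-4.4)·(-4.4) + (2.6)·(2.6)) / 4 = 29.2/4 = 7.3
  S[U,V] = ((-0.4)·(0.4) + (0.6)·(3.4) + (1.6)·(0.4) + (-4.4)·(-1.6) + (2.6)·(-2.6)) / 4 = 2.8/4 = 0.7
  S[V,V] = ((0.4)·(0.4) + (3.4)·(3.4) + (0.4)·(0.4) + (-1.6)·(-1.6) + (-2.6)·(-2.6)) / 4 = 21.2/4 = 5.3

S is symmetric (S[j,i] = S[i,j]). Assembling:

S = [[7.3, 0.7],
 [0.7, 5.3]]


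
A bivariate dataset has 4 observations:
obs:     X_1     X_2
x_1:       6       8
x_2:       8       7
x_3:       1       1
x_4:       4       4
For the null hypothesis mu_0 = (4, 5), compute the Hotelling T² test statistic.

Step 1 — sample mean vector:
  mean(X_1) = (6 + 8 + 1 + 4) / 4 = 19/4 = 4.75
  mean(X_2) = (8 + 7 + 1 + 4) / 4 = 20/4 = 5
  x̄ = (4.75, 5),  deviation x̄ - mu_0 = (4.75, 5) - (4, 5) = (0.75, 0).

Step 2 — sample covariance matrix, S[i,j] = (1/(n-1)) · Σ_k (x_{k,i} - mean_i) · (x_{k,j} - mean_j), divisor n-1 = 3:
  S[X_1,X_1] = ((1.25)·(1.25) + (3.25)·(3.25) + (-3.75)·(-3.75) + (-0.75)·(-0.75)) / 3 = 26.75/3 = 8.9167
  S[X_1,X_2] = ((1.25)·(3) + (3.25)·(2) + (-3.75)·(-4) + (-0.75)·(-1)) / 3 = 26/3 = 8.6667
  S[X_2,X_2] = ((3)·(3) + (2)·(2) + (-4)·(-4) + (-1)·(-1)) / 3 = 30/3 = 10
  S = [[8.9167, 8.6667],
 [8.6667, 10]].

Step 3 — invert S. det(S) = 8.9167·10 - (8.6667)² = 14.0556.
  S^{-1} = (1/det) · [[d, -b], [-b, a]] = [[0.7115, -0.6166],
 [-0.6166, 0.6344]].

Step 4 — quadratic form (x̄ - mu_0)^T · S^{-1} · (x̄ - mu_0):
  S^{-1} · (x̄ - mu_0) = (0.5336, -0.4625),
  (x̄ - mu_0)^T · [...] = (0.75)·(0.5336) + (0)·(-0.4625) = 0.4002.

Step 5 — scale by n: T² = 4 · 0.4002 = 1.6008.

T² ≈ 1.6008


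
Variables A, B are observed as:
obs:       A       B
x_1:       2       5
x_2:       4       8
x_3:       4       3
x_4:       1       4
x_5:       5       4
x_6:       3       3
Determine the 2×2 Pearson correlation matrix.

Step 1 — column means:
  mean(A) = (2 + 4 + 4 + 1 + 5 + 3) / 6 = 19/6 = 3.1667
  mean(B) = (5 + 8 + 3 + 4 + 4 + 3) / 6 = 27/6 = 4.5

Step 2 — sample variances and covariances s[i,j] = (1/(n-1)) · Σ_k (x_{k,i} - mean_i) · (x_{k,j} - mean_j), with n-1 = 5:
  s[A,A] = ((-1.1667)·(-1.1667) + (0.8333)·(0.8333) + (0.8333)·(0.8333) + (-2.1667)·(-2.1667) + (1.8333)·(1.8333) + (-0.1667)·(-0.1667)) / 5 = 10.8333/5 = 2.1667
  s[A,B] = ((-1.1667)·(0.5) + (0.8333)·(3.5) + (0.8333)·(-1.5) + (-2.1667)·(-0.5) + (1.8333)·(-0.5) + (-0.1667)·(-1.5)) / 5 = 1.5/5 = 0.3
  s[B,B] = ((0.5)·(0.5) + (3.5)·(3.5) + (-1.5)·(-1.5) + (-0.5)·(-0.5) + (-0.5)·(-0.5) + (-1.5)·(-1.5)) / 5 = 17.5/5 = 3.5
  Sample standard deviations s_i = √(s[i,i]):
  s(A) = √(2.1667) = 1.472
  s(B) = √(3.5) = 1.8708

Step 3 — r_{ij} = s_{ij} / (s_i · s_j):
  r[A,A] = 1 (diagonal).
  r[A,B] = 0.3 / (1.472 · 1.8708) = 0.3 / 2.7538 = 0.1089
  r[B,B] = 1 (diagonal).

R is symmetric with unit diagonal. Assembling:

R = [[1, 0.1089],
 [0.1089, 1]]


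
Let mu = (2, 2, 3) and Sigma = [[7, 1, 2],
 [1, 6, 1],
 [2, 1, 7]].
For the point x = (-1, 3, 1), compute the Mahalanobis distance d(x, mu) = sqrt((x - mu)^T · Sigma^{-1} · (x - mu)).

Step 1 — centre the observation: (x - mu) = (-3, 1, -2).

Step 2 — invert Sigma (cofactor / det for 3×3, or solve directly):
  Sigma^{-1} = [[0.1577, -0.0192, -0.0423],
 [-0.0192, 0.1731, -0.0192],
 [-0.0423, -0.0192, 0.1577]].

Step 3 — form the quadratic (x - mu)^T · Sigma^{-1} · (x - mu):
  Sigma^{-1} · (x - mu) = (-0.4077, 0.2692, -0.2077).
  (x - mu)^T · [Sigma^{-1} · (x - mu)] = (-3)·(-0.4077) + (1)·(0.2692) + (-2)·(-0.2077) = 1.9077.

Step 4 — take square root: d = √(1.9077) ≈ 1.3812.

d(x, mu) = √(1.9077) ≈ 1.3812


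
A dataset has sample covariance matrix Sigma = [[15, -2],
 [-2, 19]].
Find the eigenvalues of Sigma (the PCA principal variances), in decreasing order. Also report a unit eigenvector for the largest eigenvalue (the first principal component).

Step 1 — characteristic polynomial of 2×2 Sigma:
  det(Sigma - λI) = λ² - trace · λ + det = 0.
  trace = 15 + 19 = 34, det = 15·19 - (-2)² = 281.
Step 2 — discriminant:
  Δ = trace² - 4·det = 1156 - 1124 = 32.
Step 3 — eigenvalues:
  λ = (trace ± √Δ)/2 = (34 ± 5.6569)/2,
  λ_1 = 19.8284,  λ_2 = 14.1716.

Step 4 — unit eigenvector for λ_1: solve (Sigma - λ_1 I)v = 0. First row:
  (15 - 19.8284)·v_x + (-2)·v_y = 0, i.e. (-4.8284)·v_x + (-2)·v_y = 0,
  so v ∝ (b, λ_1 - a) = (-2, 4.8284); multiply by -1 so the first entry is positive: u = (2, -4.8284).
  ||u|| = √((2)² + (-4.8284)²) = √(27.3137) ≈ 5.2263,
  v_1 = u/||u|| ≈ (0.3827, -0.9239) (||v_1|| = 1).

λ_1 = 19.8284,  λ_2 = 14.1716;  v_1 ≈ (0.3827, -0.9239)


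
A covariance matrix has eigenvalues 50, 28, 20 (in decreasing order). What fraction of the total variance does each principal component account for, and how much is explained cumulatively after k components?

Step 1 — total variance = trace(Sigma) = Σ λ_i = 50 + 28 + 20 = 98.

Step 2 — fraction explained by component i = λ_i / Σ λ:
  PC1: 50/98 = 0.5102
  PC2: 28/98 = 0.2857
  PC3: 20/98 = 0.2041

Step 3 — cumulative fraction after k components = (λ_1 + ... + λ_k) / Σ λ:
  k = 1: 50/98 = 0.5102
  k = 2: (50 + 28)/98 = 78/98 = 0.7959
  k = 3: (50 + 28 + 20)/98 = 98/98 = 1

Summary (fraction, with percent):

explained: PC1 0.5102 (51.02%), PC2 0.2857 (28.57%), PC3 0.2041 (20.41%);  cumulative: 0.5102, 0.7959, 1


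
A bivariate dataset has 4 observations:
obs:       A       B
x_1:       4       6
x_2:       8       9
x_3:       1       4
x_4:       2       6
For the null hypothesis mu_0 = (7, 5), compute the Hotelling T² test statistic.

Step 1 — sample mean vector:
  mean(A) = (4 + 8 + 1 + 2) / 4 = 15/4 = 3.75
  mean(B) = (6 + 9 + 4 + 6) / 4 = 25/4 = 6.25
  x̄ = (3.75, 6.25),  deviation x̄ - mu_0 = (3.75, 6.25) - (7, 5) = (-3.25, 1.25).

Step 2 — sample covariance matrix, S[i,j] = (1/(n-1)) · Σ_k (x_{k,i} - mean_i) · (x_{k,j} - mean_j), divisor n-1 = 3:
  S[A,A] = ((0.25)·(0.25) + (4.25)·(4.25) + (-2.75)·(-2.75) + (-1.75)·(-1.75)) / 3 = 28.75/3 = 9.5833
  S[A,B] = ((0.25)·(-0.25) + (4.25)·(2.75) + (-2.75)·(-2.25) + (-1.75)·(-0.25)) / 3 = 18.25/3 = 6.0833
  S[B,B] = ((-0.25)·(-0.25) + (2.75)·(2.75) + (-2.25)·(-2.25) + (-0.25)·(-0.25)) / 3 = 12.75/3 = 4.25
  S = [[9.5833, 6.0833],
 [6.0833, 4.25]].

Step 3 — invert S. det(S) = 9.5833·4.25 - (6.0833)² = 3.7222.
  S^{-1} = (1/det) · [[d, -b], [-b, a]] = [[1.1418, -1.6343],
 [-1.6343, 2.5746]].

Step 4 — quadratic form (x̄ - mu_0)^T · S^{-1} · (x̄ - mu_0):
  S^{-1} · (x̄ - mu_0) = (-5.7537, 8.5299),
  (x̄ - mu_0)^T · [...] = (-3.25)·(-5.7537) + (1.25)·(8.5299) = 29.3619.

Step 5 — scale by n: T² = 4 · 29.3619 = 117.4478.

T² ≈ 117.4478


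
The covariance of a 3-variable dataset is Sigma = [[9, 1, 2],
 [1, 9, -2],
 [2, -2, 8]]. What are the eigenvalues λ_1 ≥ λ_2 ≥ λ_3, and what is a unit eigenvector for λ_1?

Step 1 — characteristic polynomial p(λ) = det(λI - Sigma) = λ³ - tr·λ² + c_1·λ - det, where tr = trace, c_1 = sum of the principal 2×2 minors, det = det(Sigma):
  tr = 9 + 9 + 8 = 26,
  c_1 = (9·9 - (1)²) + (9·8 - (2)²) + (9·8 - (-2)²) = 80 + 68 + 68 = 216,
  det = 9·(9·8 - (-2)²) - (1)·((1)·8 - (-2)·(2)) + (2)·((1)·(-2) - 9·(2)) = 9·(68) - (1)·(12) + (2)·(-20) = 560.
  So p(λ) = λ³ - 26λ² + 216λ - 560.
Step 2 — look for an integer root (rational root theorem: any rational root is an integer divisor of 560). Testing λ = 10:
  p(10) = 1000 - 2600 + 2160 - 560 = 0  ✓
  Dividing out (λ - 10): p(λ) = (λ - 10)(λ² - 16λ + 56).
Step 3 — remaining eigenvalues from the quadratic λ² - 16λ + 56 = 0:
  Δ = 16² - 4·56 = 256 - 224 = 32,  λ = (16 ± √32)/2 = (16 ± 5.6569)/2 ≈ 10.8284 or 5.1716.
  Sorted: λ_1 = 10.8284,  λ_2 = 10,  λ_3 = 5.1716  (check: sum = 26 = tr ✓).

Step 4 — unit eigenvector for λ_1 ≈ 10.8284: v spans the null space of (Sigma - λ_1 I), whose rows are
  r_1 = (-1.8284, 1, 2),  r_2 = (1, -1.8284, -2),  r_3 = (2, -2, -2.8284).
  v is orthogonal to every row, so take v ∝ r_1 × r_2 = ((1)·(-2) - (2)·(-1.8284), (2)·(1) - (-1.8284)·(-2), (-1.8284)·(-1.8284) - (1)·(1)) ≈ (1.6569, -1.6569, 2.3431).
  Let u = (1.6569, -1.6569, 2.3431).
  ||u|| = √((1.6569)² + (-1.6569)² + (2.3431)²) = √(10.9807) ≈ 3.3137,  v_1 = u/||u|| ≈ (0.5, -0.5, 0.7071) (||v_1|| = 1).

λ_1 = 10.8284,  λ_2 = 10,  λ_3 = 5.1716;  v_1 ≈ (0.5, -0.5, 0.7071)


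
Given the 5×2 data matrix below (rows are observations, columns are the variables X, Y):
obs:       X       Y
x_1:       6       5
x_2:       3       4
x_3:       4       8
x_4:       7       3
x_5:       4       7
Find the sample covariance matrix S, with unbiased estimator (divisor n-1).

Step 1 — column means:
  mean(X) = (6 + 3 + 4 + 7 + 4) / 5 = 24/5 = 4.8
  mean(Y) = (5 + 4 + 8 + 3 + 7) / 5 = 27/5 = 5.4

Step 2 — sample covariance S[i,j] = (1/(n-1)) · Σ_k (x_{k,i} - mean_i) · (x_{k,j} - mean_j), with n-1 = 4.
  S[X,X] = ((1.2)·(1.2) + (-1.8)·(-1.8) + (-0.8)·(-0.8) + (2.2)·(2.2) + (-0.8)·(-0.8)) / 4 = 10.8/4 = 2.7
  S[X,Y] = ((1.2)·(-0.4) + (-1.8)·(-1.4) + (-0.8)·(2.6) + (2.2)·(-2.4) + (-0.8)·(1.6)) / 4 = -6.6/4 = -1.65
  S[Y,Y] = ((-0.4)·(-0.4) + (-1.4)·(-1.4) + (2.6)·(2.6) + (-2.4)·(-2.4) + (1.6)·(1.6)) / 4 = 17.2/4 = 4.3

S is symmetric (S[j,i] = S[i,j]). Assembling:

S = [[2.7, -1.65],
 [-1.65, 4.3]]


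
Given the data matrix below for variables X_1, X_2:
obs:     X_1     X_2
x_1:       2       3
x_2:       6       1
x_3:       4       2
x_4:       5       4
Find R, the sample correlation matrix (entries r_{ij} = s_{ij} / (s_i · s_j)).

Step 1 — column means:
  mean(X_1) = (2 + 6 + 4 + 5) / 4 = 17/4 = 4.25
  mean(X_2) = (3 + 1 + 2 + 4) / 4 = 10/4 = 2.5

Step 2 — sample variances and covariances s[i,j] = (1/(n-1)) · Σ_k (x_{k,i} - mean_i) · (x_{k,j} - mean_j), with n-1 = 3:
  s[X_1,X_1] = ((-2.25)·(-2.25) + (1.75)·(1.75) + (-0.25)·(-0.25) + (0.75)·(0.75)) / 3 = 8.75/3 = 2.9167
  s[X_1,X_2] = ((-2.25)·(0.5) + (1.75)·(-1.5) + (-0.25)·(-0.5) + (0.75)·(1.5)) / 3 = -2.5/3 = -0.8333
  s[X_2,X_2] = ((0.5)·(0.5) + (-1.5)·(-1.5) + (-0.5)·(-0.5) + (1.5)·(1.5)) / 3 = 5/3 = 1.6667
  Sample standard deviations s_i = √(s[i,i]):
  s(X_1) = √(2.9167) = 1.7078
  s(X_2) = √(1.6667) = 1.291

Step 3 — r_{ij} = s_{ij} / (s_i · s_j):
  r[X_1,X_1] = 1 (diagonal).
  r[X_1,X_2] = -0.8333 / (1.7078 · 1.291) = -0.8333 / 2.2048 = -0.378
  r[X_2,X_2] = 1 (diagonal).

R is symmetric with unit diagonal. Assembling:

R = [[1, -0.378],
 [-0.378, 1]]


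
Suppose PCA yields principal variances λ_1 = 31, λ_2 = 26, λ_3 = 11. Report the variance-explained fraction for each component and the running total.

Step 1 — total variance = trace(Sigma) = Σ λ_i = 31 + 26 + 11 = 68.

Step 2 — fraction explained by component i = λ_i / Σ λ:
  PC1: 31/68 = 0.4559
  PC2: 26/68 = 0.3824
  PC3: 11/68 = 0.1618

Step 3 — cumulative fraction after k components = (λ_1 + ... + λ_k) / Σ λ:
  k = 1: 31/68 = 0.4559
  k = 2: (31 + 26)/68 = 57/68 = 0.8382
  k = 3: (31 + 26 + 11)/68 = 68/68 = 1

Summary (fraction, with percent):

explained: PC1 0.4559 (45.59%), PC2 0.3824 (38.24%), PC3 0.1618 (16.18%);  cumulative: 0.4559, 0.8382, 1


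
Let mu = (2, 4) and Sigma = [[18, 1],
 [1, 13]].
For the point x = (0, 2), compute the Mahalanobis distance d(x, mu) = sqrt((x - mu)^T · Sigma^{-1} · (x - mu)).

Step 1 — centre the observation: (x - mu) = (-2, -2).

Step 2 — invert Sigma. det(Sigma) = 18·13 - (1)² = 233.
  Sigma^{-1} = (1/det) · [[d, -b], [-b, a]] = [[0.0558, -0.0043],
 [-0.0043, 0.0773]].

Step 3 — form the quadratic (x - mu)^T · Sigma^{-1} · (x - mu):
  Sigma^{-1} · (x - mu) = (-0.103, -0.1459).
  (x - mu)^T · [Sigma^{-1} · (x - mu)] = (-2)·(-0.103) + (-2)·(-0.1459) = 0.4979.

Step 4 — take square root: d = √(0.4979) ≈ 0.7056.

d(x, mu) = √(0.4979) ≈ 0.7056


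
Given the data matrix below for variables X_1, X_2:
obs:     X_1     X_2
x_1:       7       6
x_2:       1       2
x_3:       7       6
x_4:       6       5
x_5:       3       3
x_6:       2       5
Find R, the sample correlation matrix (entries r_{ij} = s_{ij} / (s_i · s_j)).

Step 1 — column means:
  mean(X_1) = (7 + 1 + 7 + 6 + 3 + 2) / 6 = 26/6 = 4.3333
  mean(X_2) = (6 + 2 + 6 + 5 + 3 + 5) / 6 = 27/6 = 4.5

Step 2 — sample variances and covariances s[i,j] = (1/(n-1)) · Σ_k (x_{k,i} - mean_i) · (x_{k,j} - mean_j), with n-1 = 5:
  s[X_1,X_1] = ((2.6667)·(2.6667) + (-3.3333)·(-3.3333) + (2.6667)·(2.6667) + (1.6667)·(1.6667) + (-1.3333)·(-1.3333) + (-2.3333)·(-2.3333)) / 5 = 35.3333/5 = 7.0667
  s[X_1,X_2] = ((2.6667)·(1.5) + (-3.3333)·(-2.5) + (2.6667)·(1.5) + (1.6667)·(0.5) + (-1.3333)·(-1.5) + (-2.3333)·(0.5)) / 5 = 18/5 = 3.6
  s[X_2,X_2] = ((1.5)·(1.5) + (-2.5)·(-2.5) + (1.5)·(1.5) + (0.5)·(0.5) + (-1.5)·(-1.5) + (0.5)·(0.5)) / 5 = 13.5/5 = 2.7
  Sample standard deviations s_i = √(s[i,i]):
  s(X_1) = √(7.0667) = 2.6583
  s(X_2) = √(2.7) = 1.6432

Step 3 — r_{ij} = s_{ij} / (s_i · s_j):
  r[X_1,X_1] = 1 (diagonal).
  r[X_1,X_2] = 3.6 / (2.6583 · 1.6432) = 3.6 / 4.3681 = 0.8242
  r[X_2,X_2] = 1 (diagonal).

R is symmetric with unit diagonal. Assembling:

R = [[1, 0.8242],
 [0.8242, 1]]
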